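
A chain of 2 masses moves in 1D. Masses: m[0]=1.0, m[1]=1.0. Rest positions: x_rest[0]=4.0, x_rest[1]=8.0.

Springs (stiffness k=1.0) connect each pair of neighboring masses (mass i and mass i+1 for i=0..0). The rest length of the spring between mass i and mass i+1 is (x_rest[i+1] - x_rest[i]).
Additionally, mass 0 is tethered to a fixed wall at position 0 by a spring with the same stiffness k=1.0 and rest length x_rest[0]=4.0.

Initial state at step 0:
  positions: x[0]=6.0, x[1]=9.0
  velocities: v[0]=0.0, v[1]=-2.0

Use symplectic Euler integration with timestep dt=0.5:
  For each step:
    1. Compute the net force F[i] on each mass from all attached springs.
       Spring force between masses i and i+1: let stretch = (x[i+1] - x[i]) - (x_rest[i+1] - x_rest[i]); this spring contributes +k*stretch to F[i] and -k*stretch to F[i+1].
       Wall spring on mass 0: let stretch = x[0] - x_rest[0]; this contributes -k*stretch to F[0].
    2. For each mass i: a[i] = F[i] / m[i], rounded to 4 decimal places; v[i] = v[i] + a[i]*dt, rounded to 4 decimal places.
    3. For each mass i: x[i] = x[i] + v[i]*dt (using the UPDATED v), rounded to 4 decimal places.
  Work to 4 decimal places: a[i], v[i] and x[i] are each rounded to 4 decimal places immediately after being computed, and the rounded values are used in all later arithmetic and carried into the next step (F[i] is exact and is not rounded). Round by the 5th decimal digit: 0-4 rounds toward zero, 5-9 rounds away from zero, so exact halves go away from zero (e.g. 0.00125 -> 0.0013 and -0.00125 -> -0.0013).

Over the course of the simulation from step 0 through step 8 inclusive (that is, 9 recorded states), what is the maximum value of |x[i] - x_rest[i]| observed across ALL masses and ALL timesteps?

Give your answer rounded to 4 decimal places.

Answer: 3.5904

Derivation:
Step 0: x=[6.0000 9.0000] v=[0.0000 -2.0000]
Step 1: x=[5.2500 8.2500] v=[-1.5000 -1.5000]
Step 2: x=[3.9375 7.7500] v=[-2.6250 -1.0000]
Step 3: x=[2.5938 7.2969] v=[-2.6875 -0.9063]
Step 4: x=[1.7774 6.6680] v=[-1.6329 -1.2579]
Step 5: x=[1.7393 5.8164] v=[-0.0763 -1.7032]
Step 6: x=[2.2856 4.9455] v=[1.0926 -1.7418]
Step 7: x=[2.9255 4.4096] v=[1.2798 -1.0718]
Step 8: x=[3.2051 4.5027] v=[0.5591 0.1862]
Max displacement = 3.5904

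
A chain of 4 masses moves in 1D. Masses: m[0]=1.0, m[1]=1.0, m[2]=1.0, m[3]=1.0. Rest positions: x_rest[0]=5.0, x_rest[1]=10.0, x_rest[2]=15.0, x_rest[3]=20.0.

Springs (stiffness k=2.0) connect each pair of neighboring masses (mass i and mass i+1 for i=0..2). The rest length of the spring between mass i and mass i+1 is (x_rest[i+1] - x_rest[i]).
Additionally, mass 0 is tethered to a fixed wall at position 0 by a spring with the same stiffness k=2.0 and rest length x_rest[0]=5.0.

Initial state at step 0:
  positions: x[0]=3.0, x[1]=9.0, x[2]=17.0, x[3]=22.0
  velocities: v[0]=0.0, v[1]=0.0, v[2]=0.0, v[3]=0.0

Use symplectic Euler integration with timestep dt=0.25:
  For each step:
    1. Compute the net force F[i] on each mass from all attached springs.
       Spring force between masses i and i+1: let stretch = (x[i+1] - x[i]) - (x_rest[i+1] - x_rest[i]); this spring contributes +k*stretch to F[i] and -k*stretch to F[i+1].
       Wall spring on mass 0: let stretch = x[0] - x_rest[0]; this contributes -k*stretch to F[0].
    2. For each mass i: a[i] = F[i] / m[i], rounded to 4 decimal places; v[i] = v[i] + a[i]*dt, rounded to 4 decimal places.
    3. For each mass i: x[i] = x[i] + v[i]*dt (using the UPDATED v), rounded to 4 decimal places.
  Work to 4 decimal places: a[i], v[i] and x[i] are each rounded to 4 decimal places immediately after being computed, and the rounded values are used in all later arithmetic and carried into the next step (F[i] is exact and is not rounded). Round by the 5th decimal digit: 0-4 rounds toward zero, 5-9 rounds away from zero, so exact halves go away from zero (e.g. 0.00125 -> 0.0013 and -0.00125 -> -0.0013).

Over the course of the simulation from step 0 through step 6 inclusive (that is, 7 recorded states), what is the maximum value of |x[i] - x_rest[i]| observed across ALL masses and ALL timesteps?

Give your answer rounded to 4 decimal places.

Step 0: x=[3.0000 9.0000 17.0000 22.0000] v=[0.0000 0.0000 0.0000 0.0000]
Step 1: x=[3.3750 9.2500 16.6250 22.0000] v=[1.5000 1.0000 -1.5000 0.0000]
Step 2: x=[4.0625 9.6875 16.0000 21.9531] v=[2.7500 1.7500 -2.5000 -0.1875]
Step 3: x=[4.9453 10.2110 15.3301 21.7871] v=[3.5313 2.0938 -2.6797 -0.6641]
Step 4: x=[5.8682 10.7161 14.8274 21.4390] v=[3.6915 2.0205 -2.0108 -1.3926]
Step 5: x=[6.6636 11.1292 14.6372 20.8894] v=[3.1814 1.6522 -0.7607 -2.1984]
Step 6: x=[7.1842 11.4226 14.7901 20.1833] v=[2.0824 1.1734 0.6114 -2.8245]
Max displacement = 2.1842

Answer: 2.1842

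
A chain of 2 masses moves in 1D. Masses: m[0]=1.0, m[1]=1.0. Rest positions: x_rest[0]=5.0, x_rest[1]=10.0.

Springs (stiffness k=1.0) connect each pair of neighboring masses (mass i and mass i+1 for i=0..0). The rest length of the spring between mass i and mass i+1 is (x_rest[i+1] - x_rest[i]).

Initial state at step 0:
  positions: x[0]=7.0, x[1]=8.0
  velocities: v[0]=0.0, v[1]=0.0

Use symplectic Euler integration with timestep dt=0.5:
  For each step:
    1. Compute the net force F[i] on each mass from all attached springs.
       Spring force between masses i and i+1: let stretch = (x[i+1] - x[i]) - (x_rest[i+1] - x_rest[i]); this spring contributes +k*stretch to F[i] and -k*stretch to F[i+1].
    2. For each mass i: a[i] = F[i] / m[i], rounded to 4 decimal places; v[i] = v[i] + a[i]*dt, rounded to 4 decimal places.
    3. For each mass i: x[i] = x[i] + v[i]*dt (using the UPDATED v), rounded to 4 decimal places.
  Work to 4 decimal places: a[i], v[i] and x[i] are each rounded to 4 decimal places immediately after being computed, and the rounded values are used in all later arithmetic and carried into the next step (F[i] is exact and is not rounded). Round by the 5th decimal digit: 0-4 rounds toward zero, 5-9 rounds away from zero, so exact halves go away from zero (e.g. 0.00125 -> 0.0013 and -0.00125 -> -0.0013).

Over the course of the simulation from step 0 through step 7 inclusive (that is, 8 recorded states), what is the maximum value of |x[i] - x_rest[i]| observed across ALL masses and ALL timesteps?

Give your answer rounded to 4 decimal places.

Answer: 2.1250

Derivation:
Step 0: x=[7.0000 8.0000] v=[0.0000 0.0000]
Step 1: x=[6.0000 9.0000] v=[-2.0000 2.0000]
Step 2: x=[4.5000 10.5000] v=[-3.0000 3.0000]
Step 3: x=[3.2500 11.7500] v=[-2.5000 2.5000]
Step 4: x=[2.8750 12.1250] v=[-0.7500 0.7500]
Step 5: x=[3.5625 11.4375] v=[1.3750 -1.3750]
Step 6: x=[4.9688 10.0313] v=[2.8125 -2.8125]
Step 7: x=[6.3907 8.6094] v=[2.8438 -2.8438]
Max displacement = 2.1250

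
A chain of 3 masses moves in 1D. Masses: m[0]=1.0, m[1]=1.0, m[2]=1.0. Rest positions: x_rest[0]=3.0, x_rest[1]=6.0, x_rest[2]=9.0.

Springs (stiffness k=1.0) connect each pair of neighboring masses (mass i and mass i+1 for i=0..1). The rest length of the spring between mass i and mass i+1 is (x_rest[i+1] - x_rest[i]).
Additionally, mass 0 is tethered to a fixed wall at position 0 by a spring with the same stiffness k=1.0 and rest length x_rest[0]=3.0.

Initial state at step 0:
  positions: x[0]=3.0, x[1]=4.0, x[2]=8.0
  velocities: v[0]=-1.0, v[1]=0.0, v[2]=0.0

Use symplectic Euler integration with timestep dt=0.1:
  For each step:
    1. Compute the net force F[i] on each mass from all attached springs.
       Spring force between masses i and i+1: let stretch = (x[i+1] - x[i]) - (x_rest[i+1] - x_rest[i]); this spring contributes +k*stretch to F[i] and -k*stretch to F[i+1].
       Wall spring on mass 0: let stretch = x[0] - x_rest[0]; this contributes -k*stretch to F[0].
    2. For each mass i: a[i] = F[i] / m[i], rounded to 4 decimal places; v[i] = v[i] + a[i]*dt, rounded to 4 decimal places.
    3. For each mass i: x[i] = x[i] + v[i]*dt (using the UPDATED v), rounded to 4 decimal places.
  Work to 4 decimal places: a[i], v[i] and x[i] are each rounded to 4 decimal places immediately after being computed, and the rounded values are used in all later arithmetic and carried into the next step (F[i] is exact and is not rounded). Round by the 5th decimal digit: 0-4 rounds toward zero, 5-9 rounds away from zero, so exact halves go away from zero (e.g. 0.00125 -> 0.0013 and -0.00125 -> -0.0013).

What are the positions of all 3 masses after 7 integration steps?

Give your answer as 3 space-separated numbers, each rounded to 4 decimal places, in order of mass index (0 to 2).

Step 0: x=[3.0000 4.0000 8.0000] v=[-1.0000 0.0000 0.0000]
Step 1: x=[2.8800 4.0300 7.9900] v=[-1.2000 0.3000 -0.1000]
Step 2: x=[2.7427 4.0881 7.9704] v=[-1.3730 0.5810 -0.1960]
Step 3: x=[2.5914 4.1716 7.9420] v=[-1.5127 0.8347 -0.2842]
Step 4: x=[2.4300 4.2770 7.9059] v=[-1.6138 1.0537 -0.3612]
Step 5: x=[2.2628 4.4002 7.8635] v=[-1.6721 1.2319 -0.4241]
Step 6: x=[2.0943 4.5367 7.8165] v=[-1.6846 1.3645 -0.4704]
Step 7: x=[1.9293 4.6815 7.7667] v=[-1.6498 1.4482 -0.4984]

Answer: 1.9293 4.6815 7.7667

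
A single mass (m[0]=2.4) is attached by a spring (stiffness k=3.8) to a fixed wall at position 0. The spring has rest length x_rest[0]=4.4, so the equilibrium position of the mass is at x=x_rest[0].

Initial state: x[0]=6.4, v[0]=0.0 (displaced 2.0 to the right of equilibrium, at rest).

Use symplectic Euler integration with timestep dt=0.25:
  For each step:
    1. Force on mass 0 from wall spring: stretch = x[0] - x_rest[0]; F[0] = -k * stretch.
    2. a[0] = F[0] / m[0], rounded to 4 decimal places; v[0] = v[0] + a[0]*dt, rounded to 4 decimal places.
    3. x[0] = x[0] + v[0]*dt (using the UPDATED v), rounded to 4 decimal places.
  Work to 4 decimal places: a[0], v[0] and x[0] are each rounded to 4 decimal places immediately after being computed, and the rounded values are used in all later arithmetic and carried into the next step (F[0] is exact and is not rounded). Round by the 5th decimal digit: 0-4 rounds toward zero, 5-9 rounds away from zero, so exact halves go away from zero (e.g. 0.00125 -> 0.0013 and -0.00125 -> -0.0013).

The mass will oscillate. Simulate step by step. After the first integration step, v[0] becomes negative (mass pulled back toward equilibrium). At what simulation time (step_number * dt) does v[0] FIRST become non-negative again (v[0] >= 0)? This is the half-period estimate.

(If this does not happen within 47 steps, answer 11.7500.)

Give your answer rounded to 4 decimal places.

Step 0: x=[6.4000] v=[0.0000]
Step 1: x=[6.2021] v=[-0.7917]
Step 2: x=[5.8259] v=[-1.5050]
Step 3: x=[5.3086] v=[-2.0694]
Step 4: x=[4.7013] v=[-2.4291]
Step 5: x=[4.0642] v=[-2.5484]
Step 6: x=[3.4603] v=[-2.4155]
Step 7: x=[2.9494] v=[-2.0435]
Step 8: x=[2.5821] v=[-1.4693]
Step 9: x=[2.3947] v=[-0.7497]
Step 10: x=[2.4057] v=[0.0441]
First v>=0 after going negative at step 10, time=2.5000

Answer: 2.5000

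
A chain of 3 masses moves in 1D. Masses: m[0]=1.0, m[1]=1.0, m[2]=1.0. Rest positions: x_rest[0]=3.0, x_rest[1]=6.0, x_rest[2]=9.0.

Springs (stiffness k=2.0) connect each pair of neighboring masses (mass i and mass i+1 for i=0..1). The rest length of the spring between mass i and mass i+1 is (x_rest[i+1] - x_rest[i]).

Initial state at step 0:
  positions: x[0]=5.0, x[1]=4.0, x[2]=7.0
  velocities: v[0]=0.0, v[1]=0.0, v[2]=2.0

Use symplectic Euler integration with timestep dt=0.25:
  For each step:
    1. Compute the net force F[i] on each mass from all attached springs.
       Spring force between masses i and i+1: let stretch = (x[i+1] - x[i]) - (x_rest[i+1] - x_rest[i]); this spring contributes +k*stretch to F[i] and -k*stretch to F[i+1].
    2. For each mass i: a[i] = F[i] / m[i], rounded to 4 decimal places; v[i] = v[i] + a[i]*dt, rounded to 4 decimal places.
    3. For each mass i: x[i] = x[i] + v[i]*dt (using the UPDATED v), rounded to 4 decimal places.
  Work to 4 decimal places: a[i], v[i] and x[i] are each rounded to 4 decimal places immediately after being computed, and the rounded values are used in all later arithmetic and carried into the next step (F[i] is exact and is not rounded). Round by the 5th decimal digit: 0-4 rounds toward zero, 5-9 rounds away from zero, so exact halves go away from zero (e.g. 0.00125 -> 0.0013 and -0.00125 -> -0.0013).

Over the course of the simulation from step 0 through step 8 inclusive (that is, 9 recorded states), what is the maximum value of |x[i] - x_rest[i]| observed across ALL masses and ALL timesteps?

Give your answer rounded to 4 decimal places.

Answer: 3.1398

Derivation:
Step 0: x=[5.0000 4.0000 7.0000] v=[0.0000 0.0000 2.0000]
Step 1: x=[4.5000 4.5000 7.5000] v=[-2.0000 2.0000 2.0000]
Step 2: x=[3.6250 5.3750 8.0000] v=[-3.5000 3.5000 2.0000]
Step 3: x=[2.5938 6.3594 8.5469] v=[-4.1250 3.9375 2.1875]
Step 4: x=[1.6583 7.1465 9.1954] v=[-3.7422 3.1485 2.5938]
Step 5: x=[1.0338 7.5037 9.9628] v=[-2.4981 1.4289 3.0694]
Step 6: x=[0.8430 7.3596 10.7978] v=[-0.7632 -0.5765 3.3399]
Step 7: x=[1.0918 6.8307 11.5780] v=[0.9951 -2.1157 3.1208]
Step 8: x=[1.6830 6.1778 12.1398] v=[2.3646 -2.6115 2.2472]
Max displacement = 3.1398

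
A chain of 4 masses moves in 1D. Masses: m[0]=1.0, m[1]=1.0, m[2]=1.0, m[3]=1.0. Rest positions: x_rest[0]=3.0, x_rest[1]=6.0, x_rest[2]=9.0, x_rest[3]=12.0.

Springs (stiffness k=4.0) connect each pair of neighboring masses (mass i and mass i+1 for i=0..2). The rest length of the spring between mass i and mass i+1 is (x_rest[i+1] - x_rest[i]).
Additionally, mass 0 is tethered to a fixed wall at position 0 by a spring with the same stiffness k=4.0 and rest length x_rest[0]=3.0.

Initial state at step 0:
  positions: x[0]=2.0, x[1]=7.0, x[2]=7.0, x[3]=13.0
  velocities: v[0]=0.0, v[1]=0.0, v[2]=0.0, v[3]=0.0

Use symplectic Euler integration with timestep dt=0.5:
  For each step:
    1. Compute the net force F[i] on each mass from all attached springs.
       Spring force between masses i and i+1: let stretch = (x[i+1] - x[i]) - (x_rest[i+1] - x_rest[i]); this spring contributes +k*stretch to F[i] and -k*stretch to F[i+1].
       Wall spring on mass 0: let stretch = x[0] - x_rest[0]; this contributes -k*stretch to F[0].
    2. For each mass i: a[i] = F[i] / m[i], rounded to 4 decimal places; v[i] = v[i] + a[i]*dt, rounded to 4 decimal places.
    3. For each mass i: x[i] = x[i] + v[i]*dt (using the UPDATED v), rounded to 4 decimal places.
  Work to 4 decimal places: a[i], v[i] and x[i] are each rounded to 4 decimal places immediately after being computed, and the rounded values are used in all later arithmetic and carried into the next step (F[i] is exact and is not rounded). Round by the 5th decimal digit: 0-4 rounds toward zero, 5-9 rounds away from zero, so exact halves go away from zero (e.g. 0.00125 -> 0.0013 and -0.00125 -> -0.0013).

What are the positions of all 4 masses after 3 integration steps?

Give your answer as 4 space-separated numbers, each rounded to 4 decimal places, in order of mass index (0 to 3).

Step 0: x=[2.0000 7.0000 7.0000 13.0000] v=[0.0000 0.0000 0.0000 0.0000]
Step 1: x=[5.0000 2.0000 13.0000 10.0000] v=[6.0000 -10.0000 12.0000 -6.0000]
Step 2: x=[0.0000 11.0000 5.0000 13.0000] v=[-10.0000 18.0000 -16.0000 6.0000]
Step 3: x=[6.0000 3.0000 11.0000 11.0000] v=[12.0000 -16.0000 12.0000 -4.0000]

Answer: 6.0000 3.0000 11.0000 11.0000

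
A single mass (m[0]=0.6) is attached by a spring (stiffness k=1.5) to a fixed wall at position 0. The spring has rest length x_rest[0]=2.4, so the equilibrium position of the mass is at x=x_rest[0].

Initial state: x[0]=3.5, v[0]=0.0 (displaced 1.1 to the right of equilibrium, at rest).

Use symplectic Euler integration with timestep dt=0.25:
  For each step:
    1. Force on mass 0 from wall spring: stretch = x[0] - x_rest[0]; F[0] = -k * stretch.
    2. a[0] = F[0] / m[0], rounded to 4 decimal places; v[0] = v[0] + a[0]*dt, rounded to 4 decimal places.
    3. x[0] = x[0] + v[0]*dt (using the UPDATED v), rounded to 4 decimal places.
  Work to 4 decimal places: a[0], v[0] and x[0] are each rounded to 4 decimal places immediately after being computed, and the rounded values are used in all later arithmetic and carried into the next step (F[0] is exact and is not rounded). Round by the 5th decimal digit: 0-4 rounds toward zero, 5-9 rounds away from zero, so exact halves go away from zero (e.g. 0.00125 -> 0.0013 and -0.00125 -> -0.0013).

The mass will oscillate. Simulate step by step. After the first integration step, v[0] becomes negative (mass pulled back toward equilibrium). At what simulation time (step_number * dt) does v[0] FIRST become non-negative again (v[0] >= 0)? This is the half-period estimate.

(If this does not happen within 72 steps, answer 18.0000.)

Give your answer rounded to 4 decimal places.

Answer: 2.0000

Derivation:
Step 0: x=[3.5000] v=[0.0000]
Step 1: x=[3.3281] v=[-0.6875]
Step 2: x=[3.0112] v=[-1.2676]
Step 3: x=[2.5988] v=[-1.6496]
Step 4: x=[2.1553] v=[-1.7739]
Step 5: x=[1.7501] v=[-1.6210]
Step 6: x=[1.4464] v=[-1.2148]
Step 7: x=[1.2917] v=[-0.6188]
Step 8: x=[1.3102] v=[0.0739]
First v>=0 after going negative at step 8, time=2.0000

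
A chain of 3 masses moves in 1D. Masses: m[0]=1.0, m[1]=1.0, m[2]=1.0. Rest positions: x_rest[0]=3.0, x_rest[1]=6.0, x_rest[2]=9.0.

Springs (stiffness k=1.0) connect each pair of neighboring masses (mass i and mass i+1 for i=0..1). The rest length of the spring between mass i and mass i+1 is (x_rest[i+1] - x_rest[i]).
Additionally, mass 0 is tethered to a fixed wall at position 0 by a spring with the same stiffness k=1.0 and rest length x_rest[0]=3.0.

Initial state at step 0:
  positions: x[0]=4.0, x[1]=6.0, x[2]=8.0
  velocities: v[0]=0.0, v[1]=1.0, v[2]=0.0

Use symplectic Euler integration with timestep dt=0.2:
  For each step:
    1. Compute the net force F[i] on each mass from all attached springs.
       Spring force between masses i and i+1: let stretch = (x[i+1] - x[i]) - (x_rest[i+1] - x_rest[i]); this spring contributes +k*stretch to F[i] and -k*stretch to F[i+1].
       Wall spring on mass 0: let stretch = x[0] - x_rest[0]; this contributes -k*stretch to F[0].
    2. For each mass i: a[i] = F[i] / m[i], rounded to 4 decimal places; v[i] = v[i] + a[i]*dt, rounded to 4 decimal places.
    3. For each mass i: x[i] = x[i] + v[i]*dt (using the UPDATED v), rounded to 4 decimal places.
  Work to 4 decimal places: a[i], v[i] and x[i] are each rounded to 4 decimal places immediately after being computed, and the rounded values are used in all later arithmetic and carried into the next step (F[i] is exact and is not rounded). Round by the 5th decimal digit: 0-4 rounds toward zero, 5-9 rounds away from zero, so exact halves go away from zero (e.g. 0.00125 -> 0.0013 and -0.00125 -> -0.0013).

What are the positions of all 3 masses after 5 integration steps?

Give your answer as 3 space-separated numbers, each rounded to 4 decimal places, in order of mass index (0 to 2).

Answer: 3.1429 6.6709 8.6848

Derivation:
Step 0: x=[4.0000 6.0000 8.0000] v=[0.0000 1.0000 0.0000]
Step 1: x=[3.9200 6.2000 8.0400] v=[-0.4000 1.0000 0.2000]
Step 2: x=[3.7744 6.3824 8.1264] v=[-0.7280 0.9120 0.4320]
Step 3: x=[3.5821 6.5302 8.2630] v=[-0.9613 0.7392 0.6832]
Step 4: x=[3.3645 6.6294 8.4503] v=[-1.0881 0.4961 0.9366]
Step 5: x=[3.1429 6.6709 8.6848] v=[-1.1080 0.2073 1.1724]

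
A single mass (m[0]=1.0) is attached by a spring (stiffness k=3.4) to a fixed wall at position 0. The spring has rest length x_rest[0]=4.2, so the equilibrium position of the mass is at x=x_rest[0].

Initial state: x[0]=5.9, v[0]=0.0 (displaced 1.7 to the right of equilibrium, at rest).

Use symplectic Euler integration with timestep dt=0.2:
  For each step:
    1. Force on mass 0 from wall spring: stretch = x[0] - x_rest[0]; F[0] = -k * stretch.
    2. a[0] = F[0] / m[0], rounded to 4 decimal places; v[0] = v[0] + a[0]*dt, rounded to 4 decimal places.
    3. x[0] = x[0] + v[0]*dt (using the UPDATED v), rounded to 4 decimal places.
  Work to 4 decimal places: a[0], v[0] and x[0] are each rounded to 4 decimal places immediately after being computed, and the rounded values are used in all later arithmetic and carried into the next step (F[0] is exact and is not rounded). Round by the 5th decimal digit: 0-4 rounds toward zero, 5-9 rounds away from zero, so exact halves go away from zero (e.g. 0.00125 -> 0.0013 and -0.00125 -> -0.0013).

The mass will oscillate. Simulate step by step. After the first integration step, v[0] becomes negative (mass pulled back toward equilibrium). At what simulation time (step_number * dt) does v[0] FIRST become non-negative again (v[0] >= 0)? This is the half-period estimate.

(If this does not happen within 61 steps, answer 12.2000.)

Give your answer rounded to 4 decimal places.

Step 0: x=[5.9000] v=[0.0000]
Step 1: x=[5.6688] v=[-1.1560]
Step 2: x=[5.2378] v=[-2.1548]
Step 3: x=[4.6657] v=[-2.8605]
Step 4: x=[4.0303] v=[-3.1772]
Step 5: x=[3.4179] v=[-3.0618]
Step 6: x=[2.9119] v=[-2.5300]
Step 7: x=[2.5811] v=[-1.6541]
Step 8: x=[2.4705] v=[-0.5532]
Step 9: x=[2.5951] v=[0.6229]
First v>=0 after going negative at step 9, time=1.8000

Answer: 1.8000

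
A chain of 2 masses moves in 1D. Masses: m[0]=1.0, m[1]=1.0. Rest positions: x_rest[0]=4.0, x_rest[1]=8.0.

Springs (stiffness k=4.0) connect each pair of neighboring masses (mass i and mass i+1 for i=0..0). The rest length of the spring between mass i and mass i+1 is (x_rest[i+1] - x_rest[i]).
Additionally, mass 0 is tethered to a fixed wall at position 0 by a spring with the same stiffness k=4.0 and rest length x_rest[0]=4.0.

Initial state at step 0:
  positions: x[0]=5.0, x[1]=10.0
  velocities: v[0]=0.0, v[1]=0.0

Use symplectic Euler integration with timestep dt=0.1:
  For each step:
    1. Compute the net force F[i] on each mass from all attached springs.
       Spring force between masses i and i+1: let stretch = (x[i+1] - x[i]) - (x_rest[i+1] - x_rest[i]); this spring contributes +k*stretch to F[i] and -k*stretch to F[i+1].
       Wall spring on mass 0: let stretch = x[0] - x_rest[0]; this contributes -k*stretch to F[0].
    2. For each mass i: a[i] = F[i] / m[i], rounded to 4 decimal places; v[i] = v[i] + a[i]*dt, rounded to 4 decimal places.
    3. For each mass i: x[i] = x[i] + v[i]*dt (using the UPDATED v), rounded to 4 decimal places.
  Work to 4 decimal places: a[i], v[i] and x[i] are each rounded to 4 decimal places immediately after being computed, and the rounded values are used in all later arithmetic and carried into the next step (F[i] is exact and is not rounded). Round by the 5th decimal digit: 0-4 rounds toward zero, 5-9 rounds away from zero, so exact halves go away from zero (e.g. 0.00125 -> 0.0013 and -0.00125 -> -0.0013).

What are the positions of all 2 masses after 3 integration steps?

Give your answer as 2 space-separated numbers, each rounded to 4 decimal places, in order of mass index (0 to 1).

Step 0: x=[5.0000 10.0000] v=[0.0000 0.0000]
Step 1: x=[5.0000 9.9600] v=[0.0000 -0.4000]
Step 2: x=[4.9984 9.8816] v=[-0.0160 -0.7840]
Step 3: x=[4.9922 9.7679] v=[-0.0621 -1.1373]

Answer: 4.9922 9.7679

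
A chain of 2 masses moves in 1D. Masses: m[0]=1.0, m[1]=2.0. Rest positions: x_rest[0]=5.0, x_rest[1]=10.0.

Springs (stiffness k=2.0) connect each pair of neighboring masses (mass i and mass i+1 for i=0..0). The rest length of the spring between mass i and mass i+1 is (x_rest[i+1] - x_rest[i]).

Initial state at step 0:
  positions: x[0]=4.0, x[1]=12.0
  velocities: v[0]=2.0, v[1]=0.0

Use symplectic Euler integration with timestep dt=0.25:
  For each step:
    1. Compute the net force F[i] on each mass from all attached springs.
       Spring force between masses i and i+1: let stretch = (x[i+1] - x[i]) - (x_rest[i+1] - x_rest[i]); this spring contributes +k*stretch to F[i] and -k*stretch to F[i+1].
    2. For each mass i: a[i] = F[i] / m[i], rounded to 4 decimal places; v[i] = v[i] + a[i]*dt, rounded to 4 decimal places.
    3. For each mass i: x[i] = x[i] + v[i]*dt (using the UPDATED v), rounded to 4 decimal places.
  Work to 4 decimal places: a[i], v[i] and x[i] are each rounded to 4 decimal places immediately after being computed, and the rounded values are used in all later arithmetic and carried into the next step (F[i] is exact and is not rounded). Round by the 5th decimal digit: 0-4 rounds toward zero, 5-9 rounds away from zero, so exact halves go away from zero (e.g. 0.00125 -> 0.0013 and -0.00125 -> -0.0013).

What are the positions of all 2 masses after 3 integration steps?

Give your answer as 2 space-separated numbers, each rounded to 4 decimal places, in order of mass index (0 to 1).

Answer: 7.1734 11.1633

Derivation:
Step 0: x=[4.0000 12.0000] v=[2.0000 0.0000]
Step 1: x=[4.8750 11.8125] v=[3.5000 -0.7500]
Step 2: x=[5.9922 11.5039] v=[4.4688 -1.2344]
Step 3: x=[7.1734 11.1633] v=[4.7247 -1.3623]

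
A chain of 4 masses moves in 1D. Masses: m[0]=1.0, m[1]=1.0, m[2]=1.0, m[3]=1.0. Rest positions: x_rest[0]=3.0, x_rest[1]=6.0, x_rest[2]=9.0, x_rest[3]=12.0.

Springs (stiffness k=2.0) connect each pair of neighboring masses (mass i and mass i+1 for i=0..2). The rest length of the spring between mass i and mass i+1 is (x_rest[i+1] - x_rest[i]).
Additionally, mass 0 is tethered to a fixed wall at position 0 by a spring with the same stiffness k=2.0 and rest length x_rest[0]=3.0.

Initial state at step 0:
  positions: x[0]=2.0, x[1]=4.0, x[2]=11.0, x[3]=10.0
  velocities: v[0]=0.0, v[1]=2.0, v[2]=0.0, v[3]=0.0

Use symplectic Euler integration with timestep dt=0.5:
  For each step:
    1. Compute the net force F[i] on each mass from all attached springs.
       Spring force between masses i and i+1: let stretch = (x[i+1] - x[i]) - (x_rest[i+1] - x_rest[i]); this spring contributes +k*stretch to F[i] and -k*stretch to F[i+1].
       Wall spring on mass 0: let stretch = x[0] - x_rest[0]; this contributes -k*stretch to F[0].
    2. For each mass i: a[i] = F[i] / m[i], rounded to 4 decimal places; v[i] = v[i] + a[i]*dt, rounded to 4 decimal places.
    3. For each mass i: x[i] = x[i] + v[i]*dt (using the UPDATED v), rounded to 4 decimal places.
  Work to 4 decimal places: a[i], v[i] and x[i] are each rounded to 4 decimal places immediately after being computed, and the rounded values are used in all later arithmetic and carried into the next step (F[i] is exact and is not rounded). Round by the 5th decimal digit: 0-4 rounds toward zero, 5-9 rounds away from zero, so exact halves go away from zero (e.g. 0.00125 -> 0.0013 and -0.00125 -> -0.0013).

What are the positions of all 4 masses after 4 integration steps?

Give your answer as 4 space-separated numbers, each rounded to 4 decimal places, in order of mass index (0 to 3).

Answer: 4.6250 4.7500 12.0625 10.9375

Derivation:
Step 0: x=[2.0000 4.0000 11.0000 10.0000] v=[0.0000 2.0000 0.0000 0.0000]
Step 1: x=[2.0000 7.5000 7.0000 12.0000] v=[0.0000 7.0000 -8.0000 4.0000]
Step 2: x=[3.7500 8.0000 5.7500 13.0000] v=[3.5000 1.0000 -2.5000 2.0000]
Step 3: x=[5.7500 5.2500 9.2500 11.8750] v=[4.0000 -5.5000 7.0000 -2.2500]
Step 4: x=[4.6250 4.7500 12.0625 10.9375] v=[-2.2500 -1.0000 5.6250 -1.8750]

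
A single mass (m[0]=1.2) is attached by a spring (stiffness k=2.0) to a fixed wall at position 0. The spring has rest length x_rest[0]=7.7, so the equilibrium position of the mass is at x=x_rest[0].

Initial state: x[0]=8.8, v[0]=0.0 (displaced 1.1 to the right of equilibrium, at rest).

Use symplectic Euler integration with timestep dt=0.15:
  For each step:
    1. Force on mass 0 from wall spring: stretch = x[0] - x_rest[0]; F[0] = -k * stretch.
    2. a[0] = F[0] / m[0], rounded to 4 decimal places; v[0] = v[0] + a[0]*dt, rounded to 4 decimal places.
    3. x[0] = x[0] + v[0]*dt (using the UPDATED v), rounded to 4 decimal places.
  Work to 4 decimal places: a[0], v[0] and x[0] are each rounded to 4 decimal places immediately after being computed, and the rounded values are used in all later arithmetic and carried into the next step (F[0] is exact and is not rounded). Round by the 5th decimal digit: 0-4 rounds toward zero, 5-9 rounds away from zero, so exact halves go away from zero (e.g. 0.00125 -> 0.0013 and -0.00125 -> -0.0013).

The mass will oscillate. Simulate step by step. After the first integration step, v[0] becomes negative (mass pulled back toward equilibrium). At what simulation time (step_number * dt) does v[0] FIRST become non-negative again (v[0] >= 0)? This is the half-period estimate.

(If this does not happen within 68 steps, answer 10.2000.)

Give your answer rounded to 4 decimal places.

Step 0: x=[8.8000] v=[0.0000]
Step 1: x=[8.7588] v=[-0.2750]
Step 2: x=[8.6778] v=[-0.5397]
Step 3: x=[8.5602] v=[-0.7842]
Step 4: x=[8.4103] v=[-0.9993]
Step 5: x=[8.2338] v=[-1.1769]
Step 6: x=[8.0372] v=[-1.3104]
Step 7: x=[7.8280] v=[-1.3947]
Step 8: x=[7.6140] v=[-1.4267]
Step 9: x=[7.4032] v=[-1.4052]
Step 10: x=[7.2036] v=[-1.3310]
Step 11: x=[7.0226] v=[-1.2069]
Step 12: x=[6.8670] v=[-1.0376]
Step 13: x=[6.7426] v=[-0.8294]
Step 14: x=[6.6541] v=[-0.5900]
Step 15: x=[6.6048] v=[-0.3285]
Step 16: x=[6.5966] v=[-0.0547]
Step 17: x=[6.6298] v=[0.2212]
First v>=0 after going negative at step 17, time=2.5500

Answer: 2.5500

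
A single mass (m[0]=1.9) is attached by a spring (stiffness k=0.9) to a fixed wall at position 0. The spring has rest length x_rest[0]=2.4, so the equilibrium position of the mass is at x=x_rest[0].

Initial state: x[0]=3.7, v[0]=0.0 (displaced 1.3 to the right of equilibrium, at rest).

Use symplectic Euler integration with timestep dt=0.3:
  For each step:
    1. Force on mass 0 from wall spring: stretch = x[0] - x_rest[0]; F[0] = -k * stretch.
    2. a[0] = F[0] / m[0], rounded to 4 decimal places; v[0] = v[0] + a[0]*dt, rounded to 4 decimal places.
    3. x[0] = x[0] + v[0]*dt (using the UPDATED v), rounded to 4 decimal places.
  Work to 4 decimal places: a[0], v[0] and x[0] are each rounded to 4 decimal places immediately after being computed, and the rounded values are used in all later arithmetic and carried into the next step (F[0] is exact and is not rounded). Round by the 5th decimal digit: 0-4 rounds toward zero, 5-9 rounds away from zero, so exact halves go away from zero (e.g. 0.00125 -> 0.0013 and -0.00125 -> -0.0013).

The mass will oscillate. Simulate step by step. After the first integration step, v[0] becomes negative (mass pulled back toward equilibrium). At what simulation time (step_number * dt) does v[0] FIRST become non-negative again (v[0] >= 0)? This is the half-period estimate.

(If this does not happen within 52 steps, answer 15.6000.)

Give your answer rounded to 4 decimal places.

Step 0: x=[3.7000] v=[0.0000]
Step 1: x=[3.6446] v=[-0.1847]
Step 2: x=[3.5361] v=[-0.3616]
Step 3: x=[3.3792] v=[-0.5231]
Step 4: x=[3.1805] v=[-0.6622]
Step 5: x=[2.9486] v=[-0.7731]
Step 6: x=[2.6933] v=[-0.8511]
Step 7: x=[2.4255] v=[-0.8928]
Step 8: x=[2.1566] v=[-0.8964]
Step 9: x=[1.8981] v=[-0.8618]
Step 10: x=[1.6610] v=[-0.7905]
Step 11: x=[1.4554] v=[-0.6855]
Step 12: x=[1.2900] v=[-0.5513]
Step 13: x=[1.1719] v=[-0.3936]
Step 14: x=[1.1062] v=[-0.2191]
Step 15: x=[1.0956] v=[-0.0352]
Step 16: x=[1.1407] v=[0.1502]
First v>=0 after going negative at step 16, time=4.8000

Answer: 4.8000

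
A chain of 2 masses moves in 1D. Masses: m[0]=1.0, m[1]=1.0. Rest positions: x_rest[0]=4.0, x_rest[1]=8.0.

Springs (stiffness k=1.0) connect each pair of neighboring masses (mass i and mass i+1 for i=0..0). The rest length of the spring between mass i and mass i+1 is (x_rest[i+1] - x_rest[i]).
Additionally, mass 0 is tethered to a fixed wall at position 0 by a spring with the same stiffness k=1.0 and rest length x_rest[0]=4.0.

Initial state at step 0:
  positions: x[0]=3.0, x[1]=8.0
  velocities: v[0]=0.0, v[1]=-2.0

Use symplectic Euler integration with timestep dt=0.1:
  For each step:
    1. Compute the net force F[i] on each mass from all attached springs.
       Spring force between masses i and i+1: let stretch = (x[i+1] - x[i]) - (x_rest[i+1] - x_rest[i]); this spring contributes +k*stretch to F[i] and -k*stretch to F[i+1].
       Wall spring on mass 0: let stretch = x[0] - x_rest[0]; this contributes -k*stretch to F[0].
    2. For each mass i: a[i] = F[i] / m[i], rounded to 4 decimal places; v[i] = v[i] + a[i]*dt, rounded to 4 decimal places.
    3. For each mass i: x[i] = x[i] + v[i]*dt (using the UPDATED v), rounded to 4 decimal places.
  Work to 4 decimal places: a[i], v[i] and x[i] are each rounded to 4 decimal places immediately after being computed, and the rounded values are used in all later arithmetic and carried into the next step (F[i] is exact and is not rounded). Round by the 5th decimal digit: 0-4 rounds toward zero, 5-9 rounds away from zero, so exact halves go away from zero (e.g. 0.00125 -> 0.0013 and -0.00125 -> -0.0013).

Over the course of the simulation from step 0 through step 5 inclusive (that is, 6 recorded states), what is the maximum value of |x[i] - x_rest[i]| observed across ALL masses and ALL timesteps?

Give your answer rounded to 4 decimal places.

Step 0: x=[3.0000 8.0000] v=[0.0000 -2.0000]
Step 1: x=[3.0200 7.7900] v=[0.2000 -2.1000]
Step 2: x=[3.0575 7.5723] v=[0.3750 -2.1770]
Step 3: x=[3.1096 7.3495] v=[0.5207 -2.2285]
Step 4: x=[3.1730 7.1243] v=[0.6337 -2.2525]
Step 5: x=[3.2442 6.8995] v=[0.7115 -2.2476]
Max displacement = 1.1005

Answer: 1.1005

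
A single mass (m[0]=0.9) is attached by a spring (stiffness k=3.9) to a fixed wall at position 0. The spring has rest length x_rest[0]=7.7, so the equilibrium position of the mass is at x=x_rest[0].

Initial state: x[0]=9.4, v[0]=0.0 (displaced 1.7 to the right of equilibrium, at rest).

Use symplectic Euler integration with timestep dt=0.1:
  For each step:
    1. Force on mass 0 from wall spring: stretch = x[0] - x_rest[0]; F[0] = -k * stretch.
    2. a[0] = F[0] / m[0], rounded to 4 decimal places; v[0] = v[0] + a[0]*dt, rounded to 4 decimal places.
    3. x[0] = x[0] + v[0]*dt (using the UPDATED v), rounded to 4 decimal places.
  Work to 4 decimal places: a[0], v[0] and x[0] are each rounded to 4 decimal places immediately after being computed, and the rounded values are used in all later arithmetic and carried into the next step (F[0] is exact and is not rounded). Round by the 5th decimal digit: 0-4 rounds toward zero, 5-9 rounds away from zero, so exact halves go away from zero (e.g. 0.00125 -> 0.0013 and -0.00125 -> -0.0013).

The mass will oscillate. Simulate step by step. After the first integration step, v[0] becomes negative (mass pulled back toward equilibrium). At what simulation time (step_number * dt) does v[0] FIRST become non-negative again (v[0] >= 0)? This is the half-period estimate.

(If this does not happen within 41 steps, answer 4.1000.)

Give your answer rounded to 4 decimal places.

Step 0: x=[9.4000] v=[0.0000]
Step 1: x=[9.3263] v=[-0.7367]
Step 2: x=[9.1822] v=[-1.4414]
Step 3: x=[8.9738] v=[-2.0837]
Step 4: x=[8.7102] v=[-2.6357]
Step 5: x=[8.4029] v=[-3.0735]
Step 6: x=[8.0651] v=[-3.3781]
Step 7: x=[7.7115] v=[-3.5363]
Step 8: x=[7.3574] v=[-3.5413]
Step 9: x=[7.0181] v=[-3.3928]
Step 10: x=[6.7084] v=[-3.0973]
Step 11: x=[6.4416] v=[-2.6676]
Step 12: x=[6.2294] v=[-2.1223]
Step 13: x=[6.0809] v=[-1.4850]
Step 14: x=[6.0026] v=[-0.7834]
Step 15: x=[5.9978] v=[-0.0479]
Step 16: x=[6.0668] v=[0.6897]
First v>=0 after going negative at step 16, time=1.6000

Answer: 1.6000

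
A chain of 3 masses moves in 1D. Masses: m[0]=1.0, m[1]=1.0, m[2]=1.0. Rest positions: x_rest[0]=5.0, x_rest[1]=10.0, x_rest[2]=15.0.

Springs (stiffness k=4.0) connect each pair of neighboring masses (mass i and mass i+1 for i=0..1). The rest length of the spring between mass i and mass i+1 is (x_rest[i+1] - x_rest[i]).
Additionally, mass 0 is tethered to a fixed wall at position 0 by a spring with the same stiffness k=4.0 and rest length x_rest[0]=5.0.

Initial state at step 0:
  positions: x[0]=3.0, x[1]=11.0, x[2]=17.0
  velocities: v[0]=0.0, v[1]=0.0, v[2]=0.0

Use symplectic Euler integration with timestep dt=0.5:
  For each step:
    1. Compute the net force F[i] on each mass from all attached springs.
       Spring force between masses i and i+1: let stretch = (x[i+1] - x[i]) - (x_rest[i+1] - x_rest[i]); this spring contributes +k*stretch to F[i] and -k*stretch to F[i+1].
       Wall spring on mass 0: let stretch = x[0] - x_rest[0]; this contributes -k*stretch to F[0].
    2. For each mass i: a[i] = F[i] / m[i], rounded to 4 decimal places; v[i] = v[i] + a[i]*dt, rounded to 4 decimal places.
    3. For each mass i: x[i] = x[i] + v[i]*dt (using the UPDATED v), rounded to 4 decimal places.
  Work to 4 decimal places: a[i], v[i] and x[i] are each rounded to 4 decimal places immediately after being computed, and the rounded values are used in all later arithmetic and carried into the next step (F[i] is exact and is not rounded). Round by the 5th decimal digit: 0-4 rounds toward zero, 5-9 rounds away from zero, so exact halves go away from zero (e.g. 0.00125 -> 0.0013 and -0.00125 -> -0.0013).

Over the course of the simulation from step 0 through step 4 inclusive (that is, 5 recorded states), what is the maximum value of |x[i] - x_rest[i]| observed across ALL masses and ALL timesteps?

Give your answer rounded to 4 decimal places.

Step 0: x=[3.0000 11.0000 17.0000] v=[0.0000 0.0000 0.0000]
Step 1: x=[8.0000 9.0000 16.0000] v=[10.0000 -4.0000 -2.0000]
Step 2: x=[6.0000 13.0000 13.0000] v=[-4.0000 8.0000 -6.0000]
Step 3: x=[5.0000 10.0000 15.0000] v=[-2.0000 -6.0000 4.0000]
Step 4: x=[4.0000 7.0000 17.0000] v=[-2.0000 -6.0000 4.0000]
Max displacement = 3.0000

Answer: 3.0000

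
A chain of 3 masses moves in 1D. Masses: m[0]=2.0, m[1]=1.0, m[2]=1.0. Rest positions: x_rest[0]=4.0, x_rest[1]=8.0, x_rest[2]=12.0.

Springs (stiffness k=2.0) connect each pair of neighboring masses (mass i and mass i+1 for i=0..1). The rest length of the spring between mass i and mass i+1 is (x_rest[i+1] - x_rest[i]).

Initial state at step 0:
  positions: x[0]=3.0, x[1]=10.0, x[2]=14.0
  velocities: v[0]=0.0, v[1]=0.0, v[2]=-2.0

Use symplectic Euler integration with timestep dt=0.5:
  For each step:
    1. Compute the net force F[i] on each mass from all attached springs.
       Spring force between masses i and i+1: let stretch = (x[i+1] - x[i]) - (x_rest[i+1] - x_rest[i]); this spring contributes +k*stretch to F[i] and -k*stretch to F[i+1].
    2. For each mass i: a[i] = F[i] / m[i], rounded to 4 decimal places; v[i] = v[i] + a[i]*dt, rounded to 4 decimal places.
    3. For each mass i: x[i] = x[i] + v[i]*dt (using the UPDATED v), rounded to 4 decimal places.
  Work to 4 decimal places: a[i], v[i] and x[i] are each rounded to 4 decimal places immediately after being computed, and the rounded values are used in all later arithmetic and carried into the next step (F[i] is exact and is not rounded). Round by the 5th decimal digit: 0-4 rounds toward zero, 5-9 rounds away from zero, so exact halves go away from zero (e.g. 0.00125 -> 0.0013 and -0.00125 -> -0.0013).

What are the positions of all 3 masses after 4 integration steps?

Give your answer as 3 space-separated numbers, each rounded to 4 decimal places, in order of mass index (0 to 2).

Answer: 5.0118 7.3360 8.6407

Derivation:
Step 0: x=[3.0000 10.0000 14.0000] v=[0.0000 0.0000 -2.0000]
Step 1: x=[3.7500 8.5000 13.0000] v=[1.5000 -3.0000 -2.0000]
Step 2: x=[4.6875 6.8750 11.7500] v=[1.8750 -3.2500 -2.5000]
Step 3: x=[5.1719 6.5938 10.0625] v=[0.9688 -0.5625 -3.3750]
Step 4: x=[5.0118 7.3360 8.6407] v=[-0.3203 1.4843 -2.8437]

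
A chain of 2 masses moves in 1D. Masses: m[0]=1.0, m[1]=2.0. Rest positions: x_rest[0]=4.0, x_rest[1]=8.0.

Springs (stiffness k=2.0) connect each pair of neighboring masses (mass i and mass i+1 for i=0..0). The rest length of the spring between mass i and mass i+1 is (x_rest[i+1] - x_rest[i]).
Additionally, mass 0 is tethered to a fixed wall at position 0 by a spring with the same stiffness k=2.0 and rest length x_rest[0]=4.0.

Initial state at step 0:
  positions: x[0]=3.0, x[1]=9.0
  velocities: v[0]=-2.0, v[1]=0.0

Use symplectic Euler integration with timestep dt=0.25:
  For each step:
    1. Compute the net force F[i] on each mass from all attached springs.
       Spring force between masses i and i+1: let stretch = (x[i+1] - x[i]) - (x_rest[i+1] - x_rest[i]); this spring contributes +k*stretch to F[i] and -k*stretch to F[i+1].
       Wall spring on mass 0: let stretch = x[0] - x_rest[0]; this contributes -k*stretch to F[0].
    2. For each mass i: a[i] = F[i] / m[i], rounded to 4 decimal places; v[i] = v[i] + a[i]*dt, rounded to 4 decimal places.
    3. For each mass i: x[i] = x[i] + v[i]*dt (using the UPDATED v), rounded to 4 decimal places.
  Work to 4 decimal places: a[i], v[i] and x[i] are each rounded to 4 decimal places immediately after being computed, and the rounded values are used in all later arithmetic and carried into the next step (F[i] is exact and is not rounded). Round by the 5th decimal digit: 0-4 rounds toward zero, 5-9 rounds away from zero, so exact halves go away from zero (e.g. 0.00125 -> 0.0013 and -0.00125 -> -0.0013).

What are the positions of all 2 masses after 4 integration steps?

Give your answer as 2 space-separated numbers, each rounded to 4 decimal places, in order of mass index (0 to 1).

Answer: 4.3683 7.9030

Derivation:
Step 0: x=[3.0000 9.0000] v=[-2.0000 0.0000]
Step 1: x=[2.8750 8.8750] v=[-0.5000 -0.5000]
Step 2: x=[3.1406 8.6250] v=[1.0625 -1.0000]
Step 3: x=[3.6992 8.2822] v=[2.2344 -1.3711]
Step 4: x=[4.3683 7.9030] v=[2.6763 -1.5169]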